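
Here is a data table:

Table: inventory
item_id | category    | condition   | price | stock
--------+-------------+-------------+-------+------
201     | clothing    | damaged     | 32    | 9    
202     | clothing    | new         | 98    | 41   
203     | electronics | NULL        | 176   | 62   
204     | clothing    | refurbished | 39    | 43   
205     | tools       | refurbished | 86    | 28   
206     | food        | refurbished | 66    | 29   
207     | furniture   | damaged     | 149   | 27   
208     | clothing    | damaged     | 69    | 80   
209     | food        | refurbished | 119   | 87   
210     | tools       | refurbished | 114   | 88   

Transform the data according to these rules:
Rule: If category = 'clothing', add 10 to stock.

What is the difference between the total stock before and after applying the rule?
40

Step 1: Original sum of stock = 494
Step 2: 4 records have category = 'clothing'
Step 3: Each affected record changes by 10
Step 4: Total change = 4 × 10 = 40
Step 5: New sum = 494 + 40 = 534
Step 6: Difference = |534 - 494| = 40
        (Sum increased by 40)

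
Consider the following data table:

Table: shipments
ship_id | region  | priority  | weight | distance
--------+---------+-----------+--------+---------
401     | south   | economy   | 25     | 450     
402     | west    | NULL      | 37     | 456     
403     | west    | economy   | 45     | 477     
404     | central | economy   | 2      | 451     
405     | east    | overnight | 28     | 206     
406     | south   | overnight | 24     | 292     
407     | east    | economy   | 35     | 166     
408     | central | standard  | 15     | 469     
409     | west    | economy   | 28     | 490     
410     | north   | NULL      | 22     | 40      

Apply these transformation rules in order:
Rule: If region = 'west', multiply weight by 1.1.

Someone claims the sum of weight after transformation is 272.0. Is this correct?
Yes, the result is correct.

Step 1: Calculate the correct sum after transformation
Step 2: Apply multiplier 1.1 to records where region = 'west'
Step 3: Correct result = 272.0
Step 4: Claimed result = 272.0
Step 5: 272.0 = 272.0 ✓
Conclusion: The claimed result is correct.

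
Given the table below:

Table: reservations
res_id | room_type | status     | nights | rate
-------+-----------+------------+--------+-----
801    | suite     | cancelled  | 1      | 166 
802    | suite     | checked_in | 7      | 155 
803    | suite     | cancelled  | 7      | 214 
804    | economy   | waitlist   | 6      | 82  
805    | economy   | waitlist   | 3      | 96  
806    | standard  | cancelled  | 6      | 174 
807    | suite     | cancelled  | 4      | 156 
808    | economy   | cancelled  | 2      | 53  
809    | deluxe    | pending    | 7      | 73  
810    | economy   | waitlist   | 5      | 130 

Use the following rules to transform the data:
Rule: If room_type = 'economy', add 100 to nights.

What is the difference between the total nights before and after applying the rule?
400

Step 1: Original sum of nights = 48
Step 2: 4 records have room_type = 'economy'
Step 3: Each affected record changes by 100
Step 4: Total change = 4 × 100 = 400
Step 5: New sum = 48 + 400 = 448
Step 6: Difference = |448 - 48| = 400
        (Sum increased by 400)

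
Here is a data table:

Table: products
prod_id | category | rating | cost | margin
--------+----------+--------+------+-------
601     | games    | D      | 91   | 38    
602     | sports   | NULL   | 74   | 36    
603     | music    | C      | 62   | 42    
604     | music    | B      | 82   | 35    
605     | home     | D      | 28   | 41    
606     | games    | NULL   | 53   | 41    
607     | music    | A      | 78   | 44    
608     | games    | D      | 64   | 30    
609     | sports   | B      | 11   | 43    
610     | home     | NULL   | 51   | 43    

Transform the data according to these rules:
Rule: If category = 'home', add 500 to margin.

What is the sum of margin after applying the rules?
1393

Step 1: Count records where category = 'home': 2
Step 2: Total bonus added: 2 × 500 = 1000
Step 3: Original sum of margin: 393
Step 4: Final sum = 393 + 1000 = 1393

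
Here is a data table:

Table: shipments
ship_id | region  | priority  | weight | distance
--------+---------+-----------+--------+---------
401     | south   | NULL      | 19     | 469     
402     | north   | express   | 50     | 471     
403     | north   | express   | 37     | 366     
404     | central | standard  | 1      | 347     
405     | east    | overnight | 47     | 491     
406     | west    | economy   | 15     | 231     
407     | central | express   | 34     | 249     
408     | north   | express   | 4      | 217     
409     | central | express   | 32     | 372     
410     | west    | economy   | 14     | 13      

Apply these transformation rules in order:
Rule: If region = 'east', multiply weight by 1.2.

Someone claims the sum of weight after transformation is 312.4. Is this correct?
No, the correct result is 262.4.

Step 1: Calculate the correct sum after transformation
Step 2: Apply multiplier 1.2 to records where region = 'east'
Step 3: Correct result = 262.4
Step 4: Claimed result = 312.4
Step 5: 262.4 ≠ 312.4
Conclusion: The claimed result is incorrect. The correct answer is 262.4.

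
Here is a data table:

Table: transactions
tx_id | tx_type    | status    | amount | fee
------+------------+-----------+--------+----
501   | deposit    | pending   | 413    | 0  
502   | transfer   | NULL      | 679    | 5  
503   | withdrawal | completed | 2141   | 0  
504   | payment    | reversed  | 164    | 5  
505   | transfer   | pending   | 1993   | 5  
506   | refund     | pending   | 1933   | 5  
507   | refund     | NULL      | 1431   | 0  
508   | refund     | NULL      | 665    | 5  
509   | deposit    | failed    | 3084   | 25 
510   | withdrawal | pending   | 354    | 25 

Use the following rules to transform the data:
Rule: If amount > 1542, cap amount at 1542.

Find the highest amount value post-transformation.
1542

Step 1: Original maximum amount = 3084
Step 2: Apply cap at 1542
Step 3: 4 records had amount > 1542 and were capped
Step 4: Maximum after transformation = 1542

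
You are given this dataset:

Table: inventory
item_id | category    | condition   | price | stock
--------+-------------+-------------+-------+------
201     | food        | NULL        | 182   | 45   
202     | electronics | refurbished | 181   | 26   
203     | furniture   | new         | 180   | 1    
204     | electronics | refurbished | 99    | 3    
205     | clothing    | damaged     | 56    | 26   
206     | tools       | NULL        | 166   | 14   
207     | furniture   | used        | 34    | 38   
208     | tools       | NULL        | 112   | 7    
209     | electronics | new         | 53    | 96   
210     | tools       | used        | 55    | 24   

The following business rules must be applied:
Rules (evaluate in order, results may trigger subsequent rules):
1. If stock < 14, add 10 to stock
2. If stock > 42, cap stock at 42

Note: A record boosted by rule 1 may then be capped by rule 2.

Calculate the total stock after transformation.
253

Step 1: Apply rule 1 to records with stock < 14
  - 3 records get bonus of 10
  - Of these, 0 records then exceed 42 and get capped
Step 2: Apply rule 2 to records with stock > 42
  - 2 records (original) are capped
Step 3: Calculate final sum = 253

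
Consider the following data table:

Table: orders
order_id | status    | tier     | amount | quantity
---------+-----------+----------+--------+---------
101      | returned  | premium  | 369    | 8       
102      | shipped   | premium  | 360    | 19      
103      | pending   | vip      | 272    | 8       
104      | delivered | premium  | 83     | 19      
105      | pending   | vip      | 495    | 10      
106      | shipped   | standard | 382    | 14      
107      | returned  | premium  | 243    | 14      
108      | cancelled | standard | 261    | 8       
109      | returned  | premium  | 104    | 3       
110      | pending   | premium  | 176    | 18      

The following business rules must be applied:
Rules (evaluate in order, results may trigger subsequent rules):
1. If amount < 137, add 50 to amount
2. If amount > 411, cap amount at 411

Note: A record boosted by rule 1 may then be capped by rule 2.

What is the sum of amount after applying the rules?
2761

Step 1: Apply rule 1 to records with amount < 137
  - 2 records get bonus of 50
  - Of these, 0 records then exceed 411 and get capped
Step 2: Apply rule 2 to records with amount > 411
  - 1 records (original) are capped
Step 3: Calculate final sum = 2761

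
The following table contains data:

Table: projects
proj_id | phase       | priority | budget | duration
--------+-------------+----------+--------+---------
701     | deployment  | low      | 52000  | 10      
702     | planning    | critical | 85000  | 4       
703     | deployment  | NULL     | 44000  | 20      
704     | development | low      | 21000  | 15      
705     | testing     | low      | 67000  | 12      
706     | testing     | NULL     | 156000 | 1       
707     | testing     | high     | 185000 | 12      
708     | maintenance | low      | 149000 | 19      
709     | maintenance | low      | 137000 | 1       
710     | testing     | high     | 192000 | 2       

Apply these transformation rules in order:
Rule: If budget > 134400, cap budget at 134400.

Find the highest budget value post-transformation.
134400

Step 1: Original maximum budget = 192000
Step 2: Apply cap at 134400
Step 3: 5 records had budget > 134400 and were capped
Step 4: Maximum after transformation = 134400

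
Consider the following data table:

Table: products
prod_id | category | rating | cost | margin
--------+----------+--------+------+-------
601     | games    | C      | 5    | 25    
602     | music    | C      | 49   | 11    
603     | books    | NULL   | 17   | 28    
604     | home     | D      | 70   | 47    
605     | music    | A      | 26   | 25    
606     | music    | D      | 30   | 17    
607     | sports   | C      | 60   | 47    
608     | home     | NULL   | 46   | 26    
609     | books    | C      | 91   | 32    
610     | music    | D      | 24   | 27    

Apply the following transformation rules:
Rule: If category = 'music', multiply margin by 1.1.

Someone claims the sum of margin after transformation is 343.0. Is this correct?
No, the correct result is 293.0.

Step 1: Calculate the correct sum after transformation
Step 2: Apply multiplier 1.1 to records where category = 'music'
Step 3: Correct result = 293.0
Step 4: Claimed result = 343.0
Step 5: 293.0 ≠ 343.0
Conclusion: The claimed result is incorrect. The correct answer is 293.0.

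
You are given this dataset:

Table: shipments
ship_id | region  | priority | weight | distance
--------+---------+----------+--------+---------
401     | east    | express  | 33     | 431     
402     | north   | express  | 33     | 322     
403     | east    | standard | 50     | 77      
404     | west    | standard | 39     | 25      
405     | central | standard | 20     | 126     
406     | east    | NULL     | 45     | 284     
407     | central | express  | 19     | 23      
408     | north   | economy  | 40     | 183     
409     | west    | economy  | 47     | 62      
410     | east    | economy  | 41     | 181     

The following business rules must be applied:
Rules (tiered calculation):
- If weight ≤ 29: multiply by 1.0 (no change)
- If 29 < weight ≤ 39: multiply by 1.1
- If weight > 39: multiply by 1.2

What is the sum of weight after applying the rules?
422.1

Step 1: Tier 1 (weight ≤ 29): 2 records, sum = 39 × 1.0 = 39.0
Step 2: Tier 2 (29 < weight ≤ 39): 3 records, sum = 105 × 1.1 = 115.5
Step 3: Tier 3 (weight > 39): 5 records, sum = 223 × 1.2 = 267.6
Step 4: Final sum = 39.0 + 115.5 + 267.6 = 422.1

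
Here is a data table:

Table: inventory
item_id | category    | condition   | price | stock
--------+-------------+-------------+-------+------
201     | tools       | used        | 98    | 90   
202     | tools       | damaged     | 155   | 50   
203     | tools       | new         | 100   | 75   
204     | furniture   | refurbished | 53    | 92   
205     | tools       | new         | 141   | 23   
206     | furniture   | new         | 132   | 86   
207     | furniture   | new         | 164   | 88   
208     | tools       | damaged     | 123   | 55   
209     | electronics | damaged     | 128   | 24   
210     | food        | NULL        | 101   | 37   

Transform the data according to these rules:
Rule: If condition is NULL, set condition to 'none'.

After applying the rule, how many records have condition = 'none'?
1

Step 1: Count records where condition IS NULL
Step 2: Found 1 records with NULL condition
Step 3: These records will have condition set to 'none'
Step 4: Records already having condition = 'none': 0
Step 5: Answer: 1 + 0 = 1 records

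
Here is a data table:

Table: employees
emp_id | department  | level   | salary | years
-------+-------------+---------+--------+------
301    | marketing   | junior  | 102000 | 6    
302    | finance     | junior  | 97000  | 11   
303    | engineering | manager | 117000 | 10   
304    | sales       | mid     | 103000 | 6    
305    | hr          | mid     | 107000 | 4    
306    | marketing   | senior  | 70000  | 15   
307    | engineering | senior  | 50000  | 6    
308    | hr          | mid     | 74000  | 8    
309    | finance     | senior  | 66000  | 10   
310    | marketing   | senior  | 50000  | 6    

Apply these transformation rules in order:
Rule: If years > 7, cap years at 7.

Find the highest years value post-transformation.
7

Step 1: Original maximum years = 15
Step 2: Apply cap at 7
Step 3: 5 records had years > 7 and were capped
Step 4: Maximum after transformation = 7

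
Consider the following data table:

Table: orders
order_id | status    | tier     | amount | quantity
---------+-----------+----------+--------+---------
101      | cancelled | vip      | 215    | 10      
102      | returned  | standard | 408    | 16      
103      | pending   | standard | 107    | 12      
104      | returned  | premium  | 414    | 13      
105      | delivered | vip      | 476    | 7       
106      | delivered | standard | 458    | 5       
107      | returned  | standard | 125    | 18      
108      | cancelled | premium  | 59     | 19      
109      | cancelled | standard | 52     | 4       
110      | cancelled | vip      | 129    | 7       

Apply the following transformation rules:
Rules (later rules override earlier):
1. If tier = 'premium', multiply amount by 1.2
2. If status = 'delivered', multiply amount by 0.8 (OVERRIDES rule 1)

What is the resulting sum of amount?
2350.8

Step 1: Rule 2 takes priority for records with status = 'delivered'
  - 2 records: 934 × 0.8 = 747.2
Step 2: Rule 1 applies to remaining records with tier = 'premium'
  - 2 records: 473 × 1.2 = 567.6
Step 3: Other records unchanged: 1036
Step 4: Final sum = 747.2 + 567.6 + 1036 = 2350.8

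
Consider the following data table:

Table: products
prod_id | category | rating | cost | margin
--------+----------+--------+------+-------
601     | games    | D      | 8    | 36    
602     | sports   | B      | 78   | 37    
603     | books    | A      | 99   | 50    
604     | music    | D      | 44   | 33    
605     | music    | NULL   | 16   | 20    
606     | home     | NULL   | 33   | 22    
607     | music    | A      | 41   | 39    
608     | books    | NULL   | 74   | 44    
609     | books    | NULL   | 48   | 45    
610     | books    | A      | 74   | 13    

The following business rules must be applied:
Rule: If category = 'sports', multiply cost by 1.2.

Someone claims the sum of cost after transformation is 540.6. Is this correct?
No, the correct result is 530.6.

Step 1: Calculate the correct sum after transformation
Step 2: Apply multiplier 1.2 to records where category = 'sports'
Step 3: Correct result = 530.6
Step 4: Claimed result = 540.6
Step 5: 530.6 ≠ 540.6
Conclusion: The claimed result is incorrect. The correct answer is 530.6.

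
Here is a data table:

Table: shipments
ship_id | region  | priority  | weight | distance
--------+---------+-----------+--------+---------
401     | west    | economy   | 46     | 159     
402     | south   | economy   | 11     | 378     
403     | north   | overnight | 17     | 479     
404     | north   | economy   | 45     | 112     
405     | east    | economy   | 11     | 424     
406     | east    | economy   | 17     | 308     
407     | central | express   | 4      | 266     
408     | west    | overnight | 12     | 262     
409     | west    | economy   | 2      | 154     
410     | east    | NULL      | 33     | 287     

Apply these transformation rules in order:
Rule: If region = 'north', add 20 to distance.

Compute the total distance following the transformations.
2869

Step 1: Count records where region = 'north': 2
Step 2: Total bonus added: 2 × 20 = 40
Step 3: Original sum of distance: 2829
Step 4: Final sum = 2829 + 40 = 2869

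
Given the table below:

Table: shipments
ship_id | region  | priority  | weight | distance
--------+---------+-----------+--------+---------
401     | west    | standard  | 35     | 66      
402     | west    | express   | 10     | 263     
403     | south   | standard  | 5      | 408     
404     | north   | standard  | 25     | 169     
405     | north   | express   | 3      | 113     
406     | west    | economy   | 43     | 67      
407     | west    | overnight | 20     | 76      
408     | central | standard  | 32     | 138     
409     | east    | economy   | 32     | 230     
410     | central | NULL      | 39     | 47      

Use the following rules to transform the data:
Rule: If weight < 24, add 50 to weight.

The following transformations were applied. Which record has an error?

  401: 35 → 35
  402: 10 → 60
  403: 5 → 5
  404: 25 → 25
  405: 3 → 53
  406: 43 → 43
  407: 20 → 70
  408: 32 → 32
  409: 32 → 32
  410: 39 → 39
Record 403 has an error. The correct transformed value should be 55, not 5.

Step 1: Check each record against the rule
Step 2: Record 403 has weight = 5
Step 3: Since 5 < 24, the bonus should have been applied
Step 4: Correct value = 55, but claimed value = 5
Conclusion: Record 403 has the error.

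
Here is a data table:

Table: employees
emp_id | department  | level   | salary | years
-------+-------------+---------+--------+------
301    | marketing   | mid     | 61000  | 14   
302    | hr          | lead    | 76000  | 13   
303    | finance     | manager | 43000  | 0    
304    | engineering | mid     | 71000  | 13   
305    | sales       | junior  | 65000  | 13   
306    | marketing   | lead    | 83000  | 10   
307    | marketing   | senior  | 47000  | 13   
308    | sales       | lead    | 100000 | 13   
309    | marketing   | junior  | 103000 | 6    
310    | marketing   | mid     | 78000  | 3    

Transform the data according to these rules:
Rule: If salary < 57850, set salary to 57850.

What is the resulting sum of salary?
752700

Step 1: 2 records have salary < 57850
Step 2: These records originally summed to 90000
Step 3: After setting to minimum: 2 × 57850 = 115700
Step 4: Unaffected records sum: 637000
Step 5: Final sum = 115700 + 637000 = 752700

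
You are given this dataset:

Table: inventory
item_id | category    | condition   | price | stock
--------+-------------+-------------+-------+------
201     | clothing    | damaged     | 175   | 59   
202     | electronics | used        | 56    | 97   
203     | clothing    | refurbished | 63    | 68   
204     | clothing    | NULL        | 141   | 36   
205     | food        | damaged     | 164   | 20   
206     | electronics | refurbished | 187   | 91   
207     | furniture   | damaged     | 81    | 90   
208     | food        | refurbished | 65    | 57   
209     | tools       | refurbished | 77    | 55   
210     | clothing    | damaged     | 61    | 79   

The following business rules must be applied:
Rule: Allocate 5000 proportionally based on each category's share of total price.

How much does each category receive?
clothing: 2056.07, electronics: 1135.51, food: 1070.09, furniture: 378.5, tools: 359.81

Step 1: Calculate total price = 1070
Step 2: Calculate each category's proportion:
  clothing: 440/1070 = 41.12% → 2056.07
  electronics: 243/1070 = 22.71% → 1135.51
  food: 229/1070 = 21.40% → 1070.09
  furniture: 81/1070 = 7.57% → 378.5
  tools: 77/1070 = 7.20% → 359.81
Step 3: Verify: sum of allocations ≈ 5000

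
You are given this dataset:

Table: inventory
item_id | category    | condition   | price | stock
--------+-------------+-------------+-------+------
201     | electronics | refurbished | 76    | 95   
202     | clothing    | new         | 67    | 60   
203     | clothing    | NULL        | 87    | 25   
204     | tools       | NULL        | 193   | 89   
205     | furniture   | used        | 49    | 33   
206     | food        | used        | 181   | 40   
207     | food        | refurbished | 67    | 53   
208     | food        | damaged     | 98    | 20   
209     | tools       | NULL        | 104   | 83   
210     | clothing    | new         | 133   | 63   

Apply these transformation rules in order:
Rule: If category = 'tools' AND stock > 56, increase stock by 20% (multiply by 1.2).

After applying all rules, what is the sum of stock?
595.4

Step 1: Find records where category = 'tools' AND stock > 56
Step 2: 2 records match, summing to 172
Step 3: After multiplier: 172 × 1.2 = 206.4
Step 4: Unaffected records sum: 389
Step 5: Final sum = 206.4 + 389 = 595.4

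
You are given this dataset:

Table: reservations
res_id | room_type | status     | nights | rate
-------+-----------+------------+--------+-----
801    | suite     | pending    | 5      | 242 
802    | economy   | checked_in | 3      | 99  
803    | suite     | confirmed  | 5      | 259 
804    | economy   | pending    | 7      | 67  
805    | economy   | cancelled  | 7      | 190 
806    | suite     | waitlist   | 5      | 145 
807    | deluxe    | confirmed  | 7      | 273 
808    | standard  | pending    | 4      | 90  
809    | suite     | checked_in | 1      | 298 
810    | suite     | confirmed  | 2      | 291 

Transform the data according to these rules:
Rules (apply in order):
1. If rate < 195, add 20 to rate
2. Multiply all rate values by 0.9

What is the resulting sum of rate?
1848.6

Step 1: Apply Rule 1 - Add 20 to records with rate < 195
  - 5 records affected: 591 + (5 × 20) = 691
  - Unaffected records: 1363
  - Sum after Rule 1: 2054
Step 2: Apply Rule 2 - Multiply all by 0.9
  - 2054 × 0.9 = 1848.6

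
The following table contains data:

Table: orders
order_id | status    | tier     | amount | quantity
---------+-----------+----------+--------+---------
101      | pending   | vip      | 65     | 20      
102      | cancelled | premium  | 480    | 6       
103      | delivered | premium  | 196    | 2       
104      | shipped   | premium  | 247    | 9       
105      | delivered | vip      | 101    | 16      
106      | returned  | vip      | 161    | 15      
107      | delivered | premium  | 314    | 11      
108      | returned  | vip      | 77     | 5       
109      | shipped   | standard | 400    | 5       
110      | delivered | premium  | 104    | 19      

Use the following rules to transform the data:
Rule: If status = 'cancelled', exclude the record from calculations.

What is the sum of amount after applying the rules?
1665

Step 1: Identify records where status = 'cancelled'
Step 2: The excluded records sum to 480
Step 3: Original total amount = 2145
Step 4: Remaining total = 2145 - 480 = 1665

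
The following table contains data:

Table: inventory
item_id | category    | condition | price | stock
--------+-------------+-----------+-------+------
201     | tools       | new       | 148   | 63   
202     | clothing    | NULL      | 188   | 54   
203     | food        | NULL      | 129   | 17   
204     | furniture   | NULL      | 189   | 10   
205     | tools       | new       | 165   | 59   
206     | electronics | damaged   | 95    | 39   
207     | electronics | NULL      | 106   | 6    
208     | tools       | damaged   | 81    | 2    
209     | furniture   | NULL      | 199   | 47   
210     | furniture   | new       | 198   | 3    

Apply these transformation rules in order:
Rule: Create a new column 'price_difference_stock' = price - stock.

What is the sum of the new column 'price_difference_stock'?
1198

Step 1: For each record, compute price - stock
Example calculations:
  148 - 63 = 85
  188 - 54 = 134
  129 - 17 = 112
  ...
Step 2: Sum all derived values
Step 3: Total = 1198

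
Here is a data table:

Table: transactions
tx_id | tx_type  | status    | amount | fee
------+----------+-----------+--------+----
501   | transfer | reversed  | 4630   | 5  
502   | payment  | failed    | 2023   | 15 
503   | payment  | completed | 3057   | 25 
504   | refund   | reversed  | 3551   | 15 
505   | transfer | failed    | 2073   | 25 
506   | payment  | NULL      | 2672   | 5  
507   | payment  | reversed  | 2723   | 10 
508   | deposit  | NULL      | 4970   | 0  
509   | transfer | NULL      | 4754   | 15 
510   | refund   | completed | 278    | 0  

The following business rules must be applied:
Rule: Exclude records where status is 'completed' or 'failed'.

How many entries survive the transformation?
6

Step 1: Count records to exclude
  - 2 (completed) + 2 (failed) = 4 records
Step 2: Total records: 10
Step 3: Remaining = 10 - 4 = 6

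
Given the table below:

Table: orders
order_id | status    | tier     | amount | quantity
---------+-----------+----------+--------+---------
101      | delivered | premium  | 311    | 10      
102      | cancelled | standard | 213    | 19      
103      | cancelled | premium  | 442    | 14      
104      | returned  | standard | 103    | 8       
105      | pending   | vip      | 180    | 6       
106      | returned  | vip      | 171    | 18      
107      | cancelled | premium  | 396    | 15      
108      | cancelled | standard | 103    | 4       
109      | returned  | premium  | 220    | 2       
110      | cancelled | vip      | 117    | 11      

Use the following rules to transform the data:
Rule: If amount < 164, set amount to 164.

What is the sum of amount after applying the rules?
2425

Step 1: 3 records have amount < 164
Step 2: These records originally summed to 323
Step 3: After setting to minimum: 3 × 164 = 492
Step 4: Unaffected records sum: 1933
Step 5: Final sum = 492 + 1933 = 2425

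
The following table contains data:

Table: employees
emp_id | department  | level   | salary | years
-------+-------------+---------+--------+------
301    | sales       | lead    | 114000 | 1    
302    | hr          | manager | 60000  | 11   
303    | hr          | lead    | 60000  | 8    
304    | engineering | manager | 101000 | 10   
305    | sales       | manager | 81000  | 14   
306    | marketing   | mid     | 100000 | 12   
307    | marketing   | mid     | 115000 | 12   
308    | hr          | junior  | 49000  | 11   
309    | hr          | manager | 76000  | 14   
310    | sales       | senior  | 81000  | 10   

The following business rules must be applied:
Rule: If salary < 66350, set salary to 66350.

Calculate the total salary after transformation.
867050

Step 1: 3 records have salary < 66350
Step 2: These records originally summed to 169000
Step 3: After setting to minimum: 3 × 66350 = 199050
Step 4: Unaffected records sum: 668000
Step 5: Final sum = 199050 + 668000 = 867050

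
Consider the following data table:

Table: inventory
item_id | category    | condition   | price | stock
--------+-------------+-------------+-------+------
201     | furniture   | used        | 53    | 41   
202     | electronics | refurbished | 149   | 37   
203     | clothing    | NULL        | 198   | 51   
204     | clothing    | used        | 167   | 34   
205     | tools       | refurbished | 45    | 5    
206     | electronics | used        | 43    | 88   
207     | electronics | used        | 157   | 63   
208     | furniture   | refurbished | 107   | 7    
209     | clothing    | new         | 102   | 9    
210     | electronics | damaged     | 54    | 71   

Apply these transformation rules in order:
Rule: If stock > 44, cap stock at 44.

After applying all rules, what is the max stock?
44

Step 1: Original maximum stock = 88
Step 2: Apply cap at 44
Step 3: 4 records had stock > 44 and were capped
Step 4: Maximum after transformation = 44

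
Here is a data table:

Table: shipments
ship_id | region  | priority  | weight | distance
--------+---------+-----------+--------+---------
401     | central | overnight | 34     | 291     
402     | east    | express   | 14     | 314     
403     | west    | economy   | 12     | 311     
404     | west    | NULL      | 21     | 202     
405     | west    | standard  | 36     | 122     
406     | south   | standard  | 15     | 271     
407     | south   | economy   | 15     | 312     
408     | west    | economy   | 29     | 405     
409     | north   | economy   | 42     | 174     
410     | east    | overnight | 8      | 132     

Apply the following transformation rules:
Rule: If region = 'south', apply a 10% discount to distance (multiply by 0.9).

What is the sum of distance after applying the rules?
2475.7

Step 1: Records with region = 'south' have total distance = 583
Step 2: Apply multiplier: 583 × 0.9 = 524.7
Step 3: Other records total: 1951
Step 4: Final sum = 524.7 + 1951 = 2475.7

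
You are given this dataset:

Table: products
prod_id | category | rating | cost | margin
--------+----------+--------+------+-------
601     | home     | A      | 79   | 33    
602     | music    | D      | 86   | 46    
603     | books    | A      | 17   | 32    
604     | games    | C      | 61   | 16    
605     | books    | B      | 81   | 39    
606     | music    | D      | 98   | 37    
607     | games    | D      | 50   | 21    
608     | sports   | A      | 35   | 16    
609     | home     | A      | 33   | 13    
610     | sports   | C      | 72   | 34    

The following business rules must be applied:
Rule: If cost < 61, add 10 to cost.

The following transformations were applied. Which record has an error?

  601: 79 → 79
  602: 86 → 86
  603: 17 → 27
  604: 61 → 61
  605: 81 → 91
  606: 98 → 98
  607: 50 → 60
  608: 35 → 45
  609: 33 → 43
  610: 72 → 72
Record 605 has an error. The correct transformed value should be 81, not 91.

Step 1: Check each record against the rule
Step 2: Record 605 has cost = 81
Step 3: Since 81 >= 61, the bonus should not have been applied
Step 4: Correct value = 81, but claimed value = 91
Conclusion: Record 605 has the error.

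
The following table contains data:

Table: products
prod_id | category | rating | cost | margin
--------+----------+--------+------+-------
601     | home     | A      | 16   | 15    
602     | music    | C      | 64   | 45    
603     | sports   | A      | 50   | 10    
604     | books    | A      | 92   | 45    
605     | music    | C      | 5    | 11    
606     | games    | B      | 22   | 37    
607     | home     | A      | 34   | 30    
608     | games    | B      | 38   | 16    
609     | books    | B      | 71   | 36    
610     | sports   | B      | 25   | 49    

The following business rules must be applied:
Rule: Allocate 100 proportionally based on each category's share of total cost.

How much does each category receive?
books: 39.09, games: 14.39, home: 11.99, music: 16.55, sports: 17.99

Step 1: Calculate total cost = 417
Step 2: Calculate each category's proportion:
  books: 163/417 = 39.09% → 39.09
  games: 60/417 = 14.39% → 14.39
  home: 50/417 = 11.99% → 11.99
  music: 69/417 = 16.55% → 16.55
  sports: 75/417 = 17.99% → 17.99
Step 3: Verify: sum of allocations ≈ 100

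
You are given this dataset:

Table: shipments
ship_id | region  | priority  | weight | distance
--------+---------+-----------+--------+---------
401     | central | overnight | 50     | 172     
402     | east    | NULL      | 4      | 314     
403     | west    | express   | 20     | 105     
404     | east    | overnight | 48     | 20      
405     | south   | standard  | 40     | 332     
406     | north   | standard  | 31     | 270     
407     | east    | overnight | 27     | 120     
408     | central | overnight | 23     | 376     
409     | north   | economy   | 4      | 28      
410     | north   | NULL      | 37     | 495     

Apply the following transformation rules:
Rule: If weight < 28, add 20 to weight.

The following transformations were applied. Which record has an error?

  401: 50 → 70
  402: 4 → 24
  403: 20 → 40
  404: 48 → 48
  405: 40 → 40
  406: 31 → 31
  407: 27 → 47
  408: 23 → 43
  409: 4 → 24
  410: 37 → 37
Record 401 has an error. The correct transformed value should be 50, not 70.

Step 1: Check each record against the rule
Step 2: Record 401 has weight = 50
Step 3: Since 50 >= 28, the bonus should not have been applied
Step 4: Correct value = 50, but claimed value = 70
Conclusion: Record 401 has the error.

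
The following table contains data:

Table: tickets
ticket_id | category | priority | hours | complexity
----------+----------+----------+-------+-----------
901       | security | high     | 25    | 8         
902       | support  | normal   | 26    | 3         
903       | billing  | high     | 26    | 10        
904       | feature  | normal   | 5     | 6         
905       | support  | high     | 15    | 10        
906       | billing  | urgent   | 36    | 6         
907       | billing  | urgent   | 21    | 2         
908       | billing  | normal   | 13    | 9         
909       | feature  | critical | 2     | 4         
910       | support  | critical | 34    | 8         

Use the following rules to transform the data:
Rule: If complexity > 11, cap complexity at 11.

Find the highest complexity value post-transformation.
10

Step 1: Original maximum complexity = 10
Step 2: Check cap of 11 against maximum
Step 3: No records exceed the cap (max 10 <= cap 11), so no capping applies
Step 4: Maximum after transformation = 10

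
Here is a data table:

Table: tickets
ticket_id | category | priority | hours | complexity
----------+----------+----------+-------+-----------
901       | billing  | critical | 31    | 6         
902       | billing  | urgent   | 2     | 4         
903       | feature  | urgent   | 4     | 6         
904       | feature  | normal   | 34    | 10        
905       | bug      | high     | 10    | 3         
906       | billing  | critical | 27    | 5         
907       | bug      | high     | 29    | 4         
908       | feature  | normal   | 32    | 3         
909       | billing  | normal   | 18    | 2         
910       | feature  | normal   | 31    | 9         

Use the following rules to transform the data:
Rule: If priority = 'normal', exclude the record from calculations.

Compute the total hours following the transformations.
103

Step 1: Identify records where priority = 'normal'
Step 2: The excluded records sum to 115
Step 3: Original total hours = 218
Step 4: Remaining total = 218 - 115 = 103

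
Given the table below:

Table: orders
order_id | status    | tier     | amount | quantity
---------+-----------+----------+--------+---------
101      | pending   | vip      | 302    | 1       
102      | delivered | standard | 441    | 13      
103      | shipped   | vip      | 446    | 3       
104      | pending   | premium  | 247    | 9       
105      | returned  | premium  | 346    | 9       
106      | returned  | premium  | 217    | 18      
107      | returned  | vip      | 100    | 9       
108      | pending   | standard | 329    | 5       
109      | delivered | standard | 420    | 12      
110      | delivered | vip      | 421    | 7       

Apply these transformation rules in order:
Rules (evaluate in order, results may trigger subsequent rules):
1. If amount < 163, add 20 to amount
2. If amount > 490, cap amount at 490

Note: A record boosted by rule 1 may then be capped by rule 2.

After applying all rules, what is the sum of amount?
3289

Step 1: Apply rule 1 to records with amount < 163
  - 1 records get bonus of 20
  - Of these, 0 records then exceed 490 and get capped
Step 2: Apply rule 2 to records with amount > 490
  - 0 records (original) are capped
Step 3: Calculate final sum = 3289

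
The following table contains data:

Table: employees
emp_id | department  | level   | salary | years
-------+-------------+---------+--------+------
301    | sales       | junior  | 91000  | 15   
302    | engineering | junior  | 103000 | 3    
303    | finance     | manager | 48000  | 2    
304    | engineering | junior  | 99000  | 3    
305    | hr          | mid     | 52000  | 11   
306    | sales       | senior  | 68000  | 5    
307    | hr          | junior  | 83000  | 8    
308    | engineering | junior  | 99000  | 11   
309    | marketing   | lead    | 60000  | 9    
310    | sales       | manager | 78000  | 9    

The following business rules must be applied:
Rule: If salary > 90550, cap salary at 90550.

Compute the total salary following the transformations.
751200

Step 1: 4 records have salary > 90550
Step 2: These records originally summed to 392000
Step 3: After capping: 4 × 90550 = 362200
Step 4: Unaffected records sum: 389000
Step 5: Final sum = 362200 + 389000 = 751200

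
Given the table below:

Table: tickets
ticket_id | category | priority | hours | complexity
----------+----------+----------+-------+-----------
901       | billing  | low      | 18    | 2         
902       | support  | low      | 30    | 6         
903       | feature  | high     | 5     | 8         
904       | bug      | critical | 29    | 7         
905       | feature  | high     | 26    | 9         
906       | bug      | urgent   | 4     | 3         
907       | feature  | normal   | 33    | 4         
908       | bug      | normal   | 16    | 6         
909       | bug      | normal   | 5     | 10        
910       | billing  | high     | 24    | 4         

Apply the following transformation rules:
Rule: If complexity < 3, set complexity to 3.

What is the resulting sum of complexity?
60

Step 1: 1 records have complexity < 3
Step 2: These records originally summed to 2
Step 3: After setting to minimum: 1 × 3 = 3
Step 4: Unaffected records sum: 57
Step 5: Final sum = 3 + 57 = 60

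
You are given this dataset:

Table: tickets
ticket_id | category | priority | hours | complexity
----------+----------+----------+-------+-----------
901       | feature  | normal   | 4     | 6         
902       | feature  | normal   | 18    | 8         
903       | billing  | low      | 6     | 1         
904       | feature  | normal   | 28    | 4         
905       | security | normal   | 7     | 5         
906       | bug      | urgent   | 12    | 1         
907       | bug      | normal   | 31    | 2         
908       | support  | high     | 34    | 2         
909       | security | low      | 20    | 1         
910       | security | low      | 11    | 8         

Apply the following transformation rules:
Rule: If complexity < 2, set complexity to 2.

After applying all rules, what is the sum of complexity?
41

Step 1: 3 records have complexity < 2
Step 2: These records originally summed to 3
Step 3: After setting to minimum: 3 × 2 = 6
Step 4: Unaffected records sum: 35
Step 5: Final sum = 6 + 35 = 41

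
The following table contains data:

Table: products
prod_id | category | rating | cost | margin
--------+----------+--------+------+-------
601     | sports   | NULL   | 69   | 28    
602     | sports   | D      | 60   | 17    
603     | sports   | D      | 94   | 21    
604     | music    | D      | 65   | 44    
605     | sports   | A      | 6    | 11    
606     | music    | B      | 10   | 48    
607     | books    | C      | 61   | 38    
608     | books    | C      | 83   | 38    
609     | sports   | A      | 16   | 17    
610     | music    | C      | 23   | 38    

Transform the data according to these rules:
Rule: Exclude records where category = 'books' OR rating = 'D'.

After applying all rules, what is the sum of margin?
142

Step 1: Find records where category = 'books' OR rating = 'D'
Step 2: 5 records match, summing to 158
Step 3: Original sum: 300
Step 4: Remaining sum = 300 - 158 = 142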